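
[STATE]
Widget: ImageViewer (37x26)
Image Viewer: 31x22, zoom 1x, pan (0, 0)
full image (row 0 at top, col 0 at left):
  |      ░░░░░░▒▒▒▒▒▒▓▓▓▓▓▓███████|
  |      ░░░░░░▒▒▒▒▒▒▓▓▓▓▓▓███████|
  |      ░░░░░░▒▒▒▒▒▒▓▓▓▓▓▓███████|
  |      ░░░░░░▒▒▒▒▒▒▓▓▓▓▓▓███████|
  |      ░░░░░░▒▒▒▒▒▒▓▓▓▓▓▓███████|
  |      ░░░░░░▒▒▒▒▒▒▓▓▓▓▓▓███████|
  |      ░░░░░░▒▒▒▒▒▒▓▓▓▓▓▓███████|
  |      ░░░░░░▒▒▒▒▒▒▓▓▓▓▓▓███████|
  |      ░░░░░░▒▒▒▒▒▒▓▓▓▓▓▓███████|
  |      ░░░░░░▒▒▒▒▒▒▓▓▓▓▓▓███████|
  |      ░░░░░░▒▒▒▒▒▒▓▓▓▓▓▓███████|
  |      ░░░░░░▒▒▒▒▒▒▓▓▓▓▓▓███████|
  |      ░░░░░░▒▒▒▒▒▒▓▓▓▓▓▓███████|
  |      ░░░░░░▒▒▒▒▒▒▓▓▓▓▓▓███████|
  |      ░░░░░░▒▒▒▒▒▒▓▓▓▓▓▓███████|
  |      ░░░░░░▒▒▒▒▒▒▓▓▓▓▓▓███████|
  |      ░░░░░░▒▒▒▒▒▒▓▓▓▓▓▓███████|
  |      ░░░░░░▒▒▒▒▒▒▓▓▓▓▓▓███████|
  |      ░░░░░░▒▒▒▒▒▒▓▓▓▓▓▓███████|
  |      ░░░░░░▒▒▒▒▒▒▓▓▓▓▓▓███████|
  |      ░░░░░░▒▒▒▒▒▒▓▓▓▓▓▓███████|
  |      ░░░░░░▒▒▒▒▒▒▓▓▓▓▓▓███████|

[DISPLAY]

      ░░░░░░▒▒▒▒▒▒▓▓▓▓▓▓███████      
      ░░░░░░▒▒▒▒▒▒▓▓▓▓▓▓███████      
      ░░░░░░▒▒▒▒▒▒▓▓▓▓▓▓███████      
      ░░░░░░▒▒▒▒▒▒▓▓▓▓▓▓███████      
      ░░░░░░▒▒▒▒▒▒▓▓▓▓▓▓███████      
      ░░░░░░▒▒▒▒▒▒▓▓▓▓▓▓███████      
      ░░░░░░▒▒▒▒▒▒▓▓▓▓▓▓███████      
      ░░░░░░▒▒▒▒▒▒▓▓▓▓▓▓███████      
      ░░░░░░▒▒▒▒▒▒▓▓▓▓▓▓███████      
      ░░░░░░▒▒▒▒▒▒▓▓▓▓▓▓███████      
      ░░░░░░▒▒▒▒▒▒▓▓▓▓▓▓███████      
      ░░░░░░▒▒▒▒▒▒▓▓▓▓▓▓███████      
      ░░░░░░▒▒▒▒▒▒▓▓▓▓▓▓███████      
      ░░░░░░▒▒▒▒▒▒▓▓▓▓▓▓███████      
      ░░░░░░▒▒▒▒▒▒▓▓▓▓▓▓███████      
      ░░░░░░▒▒▒▒▒▒▓▓▓▓▓▓███████      
      ░░░░░░▒▒▒▒▒▒▓▓▓▓▓▓███████      
      ░░░░░░▒▒▒▒▒▒▓▓▓▓▓▓███████      
      ░░░░░░▒▒▒▒▒▒▓▓▓▓▓▓███████      
      ░░░░░░▒▒▒▒▒▒▓▓▓▓▓▓███████      
      ░░░░░░▒▒▒▒▒▒▓▓▓▓▓▓███████      
      ░░░░░░▒▒▒▒▒▒▓▓▓▓▓▓███████      
                                     
                                     
                                     
                                     


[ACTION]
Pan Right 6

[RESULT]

░░░░░░▒▒▒▒▒▒▓▓▓▓▓▓███████            
░░░░░░▒▒▒▒▒▒▓▓▓▓▓▓███████            
░░░░░░▒▒▒▒▒▒▓▓▓▓▓▓███████            
░░░░░░▒▒▒▒▒▒▓▓▓▓▓▓███████            
░░░░░░▒▒▒▒▒▒▓▓▓▓▓▓███████            
░░░░░░▒▒▒▒▒▒▓▓▓▓▓▓███████            
░░░░░░▒▒▒▒▒▒▓▓▓▓▓▓███████            
░░░░░░▒▒▒▒▒▒▓▓▓▓▓▓███████            
░░░░░░▒▒▒▒▒▒▓▓▓▓▓▓███████            
░░░░░░▒▒▒▒▒▒▓▓▓▓▓▓███████            
░░░░░░▒▒▒▒▒▒▓▓▓▓▓▓███████            
░░░░░░▒▒▒▒▒▒▓▓▓▓▓▓███████            
░░░░░░▒▒▒▒▒▒▓▓▓▓▓▓███████            
░░░░░░▒▒▒▒▒▒▓▓▓▓▓▓███████            
░░░░░░▒▒▒▒▒▒▓▓▓▓▓▓███████            
░░░░░░▒▒▒▒▒▒▓▓▓▓▓▓███████            
░░░░░░▒▒▒▒▒▒▓▓▓▓▓▓███████            
░░░░░░▒▒▒▒▒▒▓▓▓▓▓▓███████            
░░░░░░▒▒▒▒▒▒▓▓▓▓▓▓███████            
░░░░░░▒▒▒▒▒▒▓▓▓▓▓▓███████            
░░░░░░▒▒▒▒▒▒▓▓▓▓▓▓███████            
░░░░░░▒▒▒▒▒▒▓▓▓▓▓▓███████            
                                     
                                     
                                     
                                     


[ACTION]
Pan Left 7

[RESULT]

      ░░░░░░▒▒▒▒▒▒▓▓▓▓▓▓███████      
      ░░░░░░▒▒▒▒▒▒▓▓▓▓▓▓███████      
      ░░░░░░▒▒▒▒▒▒▓▓▓▓▓▓███████      
      ░░░░░░▒▒▒▒▒▒▓▓▓▓▓▓███████      
      ░░░░░░▒▒▒▒▒▒▓▓▓▓▓▓███████      
      ░░░░░░▒▒▒▒▒▒▓▓▓▓▓▓███████      
      ░░░░░░▒▒▒▒▒▒▓▓▓▓▓▓███████      
      ░░░░░░▒▒▒▒▒▒▓▓▓▓▓▓███████      
      ░░░░░░▒▒▒▒▒▒▓▓▓▓▓▓███████      
      ░░░░░░▒▒▒▒▒▒▓▓▓▓▓▓███████      
      ░░░░░░▒▒▒▒▒▒▓▓▓▓▓▓███████      
      ░░░░░░▒▒▒▒▒▒▓▓▓▓▓▓███████      
      ░░░░░░▒▒▒▒▒▒▓▓▓▓▓▓███████      
      ░░░░░░▒▒▒▒▒▒▓▓▓▓▓▓███████      
      ░░░░░░▒▒▒▒▒▒▓▓▓▓▓▓███████      
      ░░░░░░▒▒▒▒▒▒▓▓▓▓▓▓███████      
      ░░░░░░▒▒▒▒▒▒▓▓▓▓▓▓███████      
      ░░░░░░▒▒▒▒▒▒▓▓▓▓▓▓███████      
      ░░░░░░▒▒▒▒▒▒▓▓▓▓▓▓███████      
      ░░░░░░▒▒▒▒▒▒▓▓▓▓▓▓███████      
      ░░░░░░▒▒▒▒▒▒▓▓▓▓▓▓███████      
      ░░░░░░▒▒▒▒▒▒▓▓▓▓▓▓███████      
                                     
                                     
                                     
                                     


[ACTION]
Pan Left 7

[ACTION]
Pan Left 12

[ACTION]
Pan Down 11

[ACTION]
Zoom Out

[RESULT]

      ░░░░░░▒▒▒▒▒▒▓▓▓▓▓▓███████      
      ░░░░░░▒▒▒▒▒▒▓▓▓▓▓▓███████      
      ░░░░░░▒▒▒▒▒▒▓▓▓▓▓▓███████      
      ░░░░░░▒▒▒▒▒▒▓▓▓▓▓▓███████      
      ░░░░░░▒▒▒▒▒▒▓▓▓▓▓▓███████      
      ░░░░░░▒▒▒▒▒▒▓▓▓▓▓▓███████      
      ░░░░░░▒▒▒▒▒▒▓▓▓▓▓▓███████      
      ░░░░░░▒▒▒▒▒▒▓▓▓▓▓▓███████      
      ░░░░░░▒▒▒▒▒▒▓▓▓▓▓▓███████      
      ░░░░░░▒▒▒▒▒▒▓▓▓▓▓▓███████      
      ░░░░░░▒▒▒▒▒▒▓▓▓▓▓▓███████      
                                     
                                     
                                     
                                     
                                     
                                     
                                     
                                     
                                     
                                     
                                     
                                     
                                     
                                     
                                     


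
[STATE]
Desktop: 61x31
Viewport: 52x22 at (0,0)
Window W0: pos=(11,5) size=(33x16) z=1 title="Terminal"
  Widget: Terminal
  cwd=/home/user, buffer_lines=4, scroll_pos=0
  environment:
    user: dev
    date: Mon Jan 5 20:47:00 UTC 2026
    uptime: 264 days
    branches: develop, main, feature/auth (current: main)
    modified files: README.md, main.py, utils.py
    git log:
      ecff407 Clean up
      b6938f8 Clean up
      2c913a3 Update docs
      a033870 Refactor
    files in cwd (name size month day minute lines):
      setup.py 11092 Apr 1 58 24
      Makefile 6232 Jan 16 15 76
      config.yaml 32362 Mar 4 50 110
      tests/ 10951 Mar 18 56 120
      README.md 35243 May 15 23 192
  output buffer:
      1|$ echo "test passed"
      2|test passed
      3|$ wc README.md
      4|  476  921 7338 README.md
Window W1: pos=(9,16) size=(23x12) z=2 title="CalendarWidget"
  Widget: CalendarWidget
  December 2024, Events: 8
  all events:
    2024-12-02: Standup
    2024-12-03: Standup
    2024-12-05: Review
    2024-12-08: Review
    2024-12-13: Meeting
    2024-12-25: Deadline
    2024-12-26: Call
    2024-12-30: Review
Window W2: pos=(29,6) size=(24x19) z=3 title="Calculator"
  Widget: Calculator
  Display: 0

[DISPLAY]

                                                    
                                                    
                                                    
                                                    
                                                    
           ┏━━━━━━━━━━━━━━━━━━━━━━━━━━━━━━━┓        
           ┃ Terminal        ┏━━━━━━━━━━━━━━━━━━━━━━
           ┠─────────────────┃ Calculator           
           ┃$ echo "test pass┠──────────────────────
           ┃test passed      ┃                     0
           ┃$ wc README.md   ┃┌───┬───┬───┬───┐     
           ┃  476  921 7338 R┃│ 7 │ 8 │ 9 │ ÷ │     
           ┃$ █              ┃├───┼───┼───┼───┤     
           ┃                 ┃│ 4 │ 5 │ 6 │ × │     
           ┃                 ┃├───┼───┼───┼───┤     
           ┃                 ┃│ 1 │ 2 │ 3 │ - │     
         ┏━━━━━━━━━━━━━━━━━━━┃├───┼───┼───┼───┤     
         ┃ CalendarWidget    ┃│ 0 │ . │ = │ + │     
         ┠───────────────────┃├───┼───┼───┼───┤     
         ┃    December 2024  ┃│ C │ MC│ MR│ M+│     
         ┃Mo Tu We Th Fr Sa S┃└───┴───┴───┴───┘     
         ┃                   ┃                      


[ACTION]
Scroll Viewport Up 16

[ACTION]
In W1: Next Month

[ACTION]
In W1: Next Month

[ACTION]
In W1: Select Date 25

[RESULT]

                                                    
                                                    
                                                    
                                                    
                                                    
           ┏━━━━━━━━━━━━━━━━━━━━━━━━━━━━━━━┓        
           ┃ Terminal        ┏━━━━━━━━━━━━━━━━━━━━━━
           ┠─────────────────┃ Calculator           
           ┃$ echo "test pass┠──────────────────────
           ┃test passed      ┃                     0
           ┃$ wc README.md   ┃┌───┬───┬───┬───┐     
           ┃  476  921 7338 R┃│ 7 │ 8 │ 9 │ ÷ │     
           ┃$ █              ┃├───┼───┼───┼───┤     
           ┃                 ┃│ 4 │ 5 │ 6 │ × │     
           ┃                 ┃├───┼───┼───┼───┤     
           ┃                 ┃│ 1 │ 2 │ 3 │ - │     
         ┏━━━━━━━━━━━━━━━━━━━┃├───┼───┼───┼───┤     
         ┃ CalendarWidget    ┃│ 0 │ . │ = │ + │     
         ┠───────────────────┃├───┼───┼───┼───┤     
         ┃    February 2025  ┃│ C │ MC│ MR│ M+│     
         ┃Mo Tu We Th Fr Sa S┃└───┴───┴───┴───┘     
         ┃                1  ┃                      


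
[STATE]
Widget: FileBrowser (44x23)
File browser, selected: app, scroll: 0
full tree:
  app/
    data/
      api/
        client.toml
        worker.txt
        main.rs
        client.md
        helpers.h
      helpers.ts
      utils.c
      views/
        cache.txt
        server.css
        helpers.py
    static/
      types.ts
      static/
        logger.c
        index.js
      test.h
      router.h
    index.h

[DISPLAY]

> [-] app/                                  
    [+] data/                               
    [+] static/                             
    index.h                                 
                                            
                                            
                                            
                                            
                                            
                                            
                                            
                                            
                                            
                                            
                                            
                                            
                                            
                                            
                                            
                                            
                                            
                                            
                                            


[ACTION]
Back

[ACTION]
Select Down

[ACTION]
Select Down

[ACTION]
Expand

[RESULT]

  [-] app/                                  
    [+] data/                               
  > [-] static/                             
      types.ts                              
      [+] static/                           
      test.h                                
      router.h                              
    index.h                                 
                                            
                                            
                                            
                                            
                                            
                                            
                                            
                                            
                                            
                                            
                                            
                                            
                                            
                                            
                                            


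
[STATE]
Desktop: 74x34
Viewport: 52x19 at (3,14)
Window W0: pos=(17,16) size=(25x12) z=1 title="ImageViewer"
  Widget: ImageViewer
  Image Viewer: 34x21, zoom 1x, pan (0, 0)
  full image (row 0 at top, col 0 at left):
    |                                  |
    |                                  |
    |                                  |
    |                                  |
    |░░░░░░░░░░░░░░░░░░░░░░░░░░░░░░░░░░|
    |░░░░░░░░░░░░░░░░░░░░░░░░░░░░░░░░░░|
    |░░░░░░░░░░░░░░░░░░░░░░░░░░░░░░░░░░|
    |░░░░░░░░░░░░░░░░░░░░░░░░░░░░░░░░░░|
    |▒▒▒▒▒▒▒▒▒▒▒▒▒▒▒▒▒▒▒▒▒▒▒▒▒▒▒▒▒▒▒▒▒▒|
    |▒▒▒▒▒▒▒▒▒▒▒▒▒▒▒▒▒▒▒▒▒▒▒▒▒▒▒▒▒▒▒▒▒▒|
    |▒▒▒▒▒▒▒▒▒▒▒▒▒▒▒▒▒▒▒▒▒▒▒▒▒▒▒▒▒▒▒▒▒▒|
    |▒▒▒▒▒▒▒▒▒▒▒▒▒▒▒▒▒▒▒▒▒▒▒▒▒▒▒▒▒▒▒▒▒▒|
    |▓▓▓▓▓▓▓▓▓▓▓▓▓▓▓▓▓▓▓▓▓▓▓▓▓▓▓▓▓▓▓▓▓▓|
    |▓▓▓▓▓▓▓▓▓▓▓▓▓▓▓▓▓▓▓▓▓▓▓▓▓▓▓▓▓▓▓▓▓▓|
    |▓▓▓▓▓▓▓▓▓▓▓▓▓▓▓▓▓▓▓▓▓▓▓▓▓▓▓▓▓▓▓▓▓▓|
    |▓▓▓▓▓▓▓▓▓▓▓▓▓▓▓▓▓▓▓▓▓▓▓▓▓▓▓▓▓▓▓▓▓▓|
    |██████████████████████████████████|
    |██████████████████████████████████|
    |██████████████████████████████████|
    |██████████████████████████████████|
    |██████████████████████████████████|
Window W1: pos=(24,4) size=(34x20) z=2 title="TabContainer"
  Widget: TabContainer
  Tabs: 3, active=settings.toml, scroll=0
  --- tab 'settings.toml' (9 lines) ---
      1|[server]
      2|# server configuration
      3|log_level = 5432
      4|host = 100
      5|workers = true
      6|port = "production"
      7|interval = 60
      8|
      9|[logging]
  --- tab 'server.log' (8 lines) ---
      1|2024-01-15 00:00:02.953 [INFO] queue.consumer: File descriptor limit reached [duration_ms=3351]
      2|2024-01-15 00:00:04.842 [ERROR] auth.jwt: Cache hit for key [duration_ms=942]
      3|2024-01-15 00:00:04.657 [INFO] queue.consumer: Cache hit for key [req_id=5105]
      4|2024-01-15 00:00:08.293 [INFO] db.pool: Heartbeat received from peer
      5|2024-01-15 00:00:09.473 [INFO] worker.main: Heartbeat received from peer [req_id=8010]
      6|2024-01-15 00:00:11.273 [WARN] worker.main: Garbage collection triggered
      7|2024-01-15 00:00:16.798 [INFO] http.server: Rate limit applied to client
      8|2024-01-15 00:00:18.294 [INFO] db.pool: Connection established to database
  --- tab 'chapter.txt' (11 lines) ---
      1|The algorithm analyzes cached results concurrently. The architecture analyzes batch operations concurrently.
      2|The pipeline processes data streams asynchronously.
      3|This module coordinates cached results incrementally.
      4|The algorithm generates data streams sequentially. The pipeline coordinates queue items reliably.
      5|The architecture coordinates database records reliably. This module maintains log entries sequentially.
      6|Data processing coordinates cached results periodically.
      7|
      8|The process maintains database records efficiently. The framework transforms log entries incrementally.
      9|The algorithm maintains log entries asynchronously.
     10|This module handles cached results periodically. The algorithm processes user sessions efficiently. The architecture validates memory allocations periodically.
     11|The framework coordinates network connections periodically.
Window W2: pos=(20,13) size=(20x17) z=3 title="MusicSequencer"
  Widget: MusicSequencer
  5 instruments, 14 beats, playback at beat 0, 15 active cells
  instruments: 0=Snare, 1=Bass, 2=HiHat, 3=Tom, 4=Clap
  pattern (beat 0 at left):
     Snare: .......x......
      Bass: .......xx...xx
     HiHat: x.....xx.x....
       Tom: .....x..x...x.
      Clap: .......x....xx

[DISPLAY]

                 ┃ MusicSequencer   ┃ion"           
                 ┠──────────────────┨               
              ┏━━┃      ▼12345678901┃               
              ┃ I┃ Snare·······█····┃               
              ┠──┃  Bass·······██···┃               
              ┃  ┃ HiHat█·····██·█··┃               
              ┃  ┃   Tom·····█··█···┃               
              ┃  ┃  Clap·······█····┃               
              ┃  ┃                  ┃               
              ┃░░┃                  ┃━━━━━━━━━━━━━━━
              ┃░░┃                  ┃░┃             
              ┃░░┃                  ┃░┃             
              ┃░░┃                  ┃░┃             
              ┗━━┃                  ┃━┛             
                 ┃                  ┃               
                 ┗━━━━━━━━━━━━━━━━━━┛               
                                                    
                                                    
                                                    


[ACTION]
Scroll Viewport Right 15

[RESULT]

  ┃ MusicSequencer   ┃ion"             ┃            
  ┠──────────────────┨                 ┃            
━━┃      ▼12345678901┃                 ┃            
 I┃ Snare·······█····┃                 ┃            
──┃  Bass·······██···┃                 ┃            
  ┃ HiHat█·····██·█··┃                 ┃            
  ┃   Tom·····█··█···┃                 ┃            
  ┃  Clap·······█····┃                 ┃            
  ┃                  ┃                 ┃            
░░┃                  ┃━━━━━━━━━━━━━━━━━┛            
░░┃                  ┃░┃                            
░░┃                  ┃░┃                            
░░┃                  ┃░┃                            
━━┃                  ┃━┛                            
  ┃                  ┃                              
  ┗━━━━━━━━━━━━━━━━━━┛                              
                                                    
                                                    
                                                    


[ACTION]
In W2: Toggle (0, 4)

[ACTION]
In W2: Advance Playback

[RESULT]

  ┃ MusicSequencer   ┃ion"             ┃            
  ┠──────────────────┨                 ┃            
━━┃      0▼2345678901┃                 ┃            
 I┃ Snare····█··█····┃                 ┃            
──┃  Bass·······██···┃                 ┃            
  ┃ HiHat█·····██·█··┃                 ┃            
  ┃   Tom·····█··█···┃                 ┃            
  ┃  Clap·······█····┃                 ┃            
  ┃                  ┃                 ┃            
░░┃                  ┃━━━━━━━━━━━━━━━━━┛            
░░┃                  ┃░┃                            
░░┃                  ┃░┃                            
░░┃                  ┃░┃                            
━━┃                  ┃━┛                            
  ┃                  ┃                              
  ┗━━━━━━━━━━━━━━━━━━┛                              
                                                    
                                                    
                                                    


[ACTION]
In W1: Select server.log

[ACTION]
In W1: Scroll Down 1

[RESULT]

  ┃ MusicSequencer   ┃0:16.798 [INFO] h┃            
  ┠──────────────────┨0:18.294 [INFO] d┃            
━━┃      0▼2345678901┃                 ┃            
 I┃ Snare····█··█····┃                 ┃            
──┃  Bass·······██···┃                 ┃            
  ┃ HiHat█·····██·█··┃                 ┃            
  ┃   Tom·····█··█···┃                 ┃            
  ┃  Clap·······█····┃                 ┃            
  ┃                  ┃                 ┃            
░░┃                  ┃━━━━━━━━━━━━━━━━━┛            
░░┃                  ┃░┃                            
░░┃                  ┃░┃                            
░░┃                  ┃░┃                            
━━┃                  ┃━┛                            
  ┃                  ┃                              
  ┗━━━━━━━━━━━━━━━━━━┛                              
                                                    
                                                    
                                                    


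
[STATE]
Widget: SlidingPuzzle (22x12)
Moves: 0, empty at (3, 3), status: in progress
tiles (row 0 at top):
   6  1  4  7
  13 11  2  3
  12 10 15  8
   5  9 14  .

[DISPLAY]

┌────┬────┬────┬────┐ 
│  6 │  1 │  4 │  7 │ 
├────┼────┼────┼────┤ 
│ 13 │ 11 │  2 │  3 │ 
├────┼────┼────┼────┤ 
│ 12 │ 10 │ 15 │  8 │ 
├────┼────┼────┼────┤ 
│  5 │  9 │ 14 │    │ 
└────┴────┴────┴────┘ 
Moves: 0              
                      
                      


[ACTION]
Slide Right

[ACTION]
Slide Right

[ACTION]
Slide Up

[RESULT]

┌────┬────┬────┬────┐ 
│  6 │  1 │  4 │  7 │ 
├────┼────┼────┼────┤ 
│ 13 │ 11 │  2 │  3 │ 
├────┼────┼────┼────┤ 
│ 12 │ 10 │ 15 │  8 │ 
├────┼────┼────┼────┤ 
│  5 │    │  9 │ 14 │ 
└────┴────┴────┴────┘ 
Moves: 2              
                      
                      


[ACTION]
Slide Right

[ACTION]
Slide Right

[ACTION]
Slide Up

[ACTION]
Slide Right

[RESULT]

┌────┬────┬────┬────┐ 
│  6 │  1 │  4 │  7 │ 
├────┼────┼────┼────┤ 
│ 13 │ 11 │  2 │  3 │ 
├────┼────┼────┼────┤ 
│ 12 │ 10 │ 15 │  8 │ 
├────┼────┼────┼────┤ 
│    │  5 │  9 │ 14 │ 
└────┴────┴────┴────┘ 
Moves: 3              
                      
                      


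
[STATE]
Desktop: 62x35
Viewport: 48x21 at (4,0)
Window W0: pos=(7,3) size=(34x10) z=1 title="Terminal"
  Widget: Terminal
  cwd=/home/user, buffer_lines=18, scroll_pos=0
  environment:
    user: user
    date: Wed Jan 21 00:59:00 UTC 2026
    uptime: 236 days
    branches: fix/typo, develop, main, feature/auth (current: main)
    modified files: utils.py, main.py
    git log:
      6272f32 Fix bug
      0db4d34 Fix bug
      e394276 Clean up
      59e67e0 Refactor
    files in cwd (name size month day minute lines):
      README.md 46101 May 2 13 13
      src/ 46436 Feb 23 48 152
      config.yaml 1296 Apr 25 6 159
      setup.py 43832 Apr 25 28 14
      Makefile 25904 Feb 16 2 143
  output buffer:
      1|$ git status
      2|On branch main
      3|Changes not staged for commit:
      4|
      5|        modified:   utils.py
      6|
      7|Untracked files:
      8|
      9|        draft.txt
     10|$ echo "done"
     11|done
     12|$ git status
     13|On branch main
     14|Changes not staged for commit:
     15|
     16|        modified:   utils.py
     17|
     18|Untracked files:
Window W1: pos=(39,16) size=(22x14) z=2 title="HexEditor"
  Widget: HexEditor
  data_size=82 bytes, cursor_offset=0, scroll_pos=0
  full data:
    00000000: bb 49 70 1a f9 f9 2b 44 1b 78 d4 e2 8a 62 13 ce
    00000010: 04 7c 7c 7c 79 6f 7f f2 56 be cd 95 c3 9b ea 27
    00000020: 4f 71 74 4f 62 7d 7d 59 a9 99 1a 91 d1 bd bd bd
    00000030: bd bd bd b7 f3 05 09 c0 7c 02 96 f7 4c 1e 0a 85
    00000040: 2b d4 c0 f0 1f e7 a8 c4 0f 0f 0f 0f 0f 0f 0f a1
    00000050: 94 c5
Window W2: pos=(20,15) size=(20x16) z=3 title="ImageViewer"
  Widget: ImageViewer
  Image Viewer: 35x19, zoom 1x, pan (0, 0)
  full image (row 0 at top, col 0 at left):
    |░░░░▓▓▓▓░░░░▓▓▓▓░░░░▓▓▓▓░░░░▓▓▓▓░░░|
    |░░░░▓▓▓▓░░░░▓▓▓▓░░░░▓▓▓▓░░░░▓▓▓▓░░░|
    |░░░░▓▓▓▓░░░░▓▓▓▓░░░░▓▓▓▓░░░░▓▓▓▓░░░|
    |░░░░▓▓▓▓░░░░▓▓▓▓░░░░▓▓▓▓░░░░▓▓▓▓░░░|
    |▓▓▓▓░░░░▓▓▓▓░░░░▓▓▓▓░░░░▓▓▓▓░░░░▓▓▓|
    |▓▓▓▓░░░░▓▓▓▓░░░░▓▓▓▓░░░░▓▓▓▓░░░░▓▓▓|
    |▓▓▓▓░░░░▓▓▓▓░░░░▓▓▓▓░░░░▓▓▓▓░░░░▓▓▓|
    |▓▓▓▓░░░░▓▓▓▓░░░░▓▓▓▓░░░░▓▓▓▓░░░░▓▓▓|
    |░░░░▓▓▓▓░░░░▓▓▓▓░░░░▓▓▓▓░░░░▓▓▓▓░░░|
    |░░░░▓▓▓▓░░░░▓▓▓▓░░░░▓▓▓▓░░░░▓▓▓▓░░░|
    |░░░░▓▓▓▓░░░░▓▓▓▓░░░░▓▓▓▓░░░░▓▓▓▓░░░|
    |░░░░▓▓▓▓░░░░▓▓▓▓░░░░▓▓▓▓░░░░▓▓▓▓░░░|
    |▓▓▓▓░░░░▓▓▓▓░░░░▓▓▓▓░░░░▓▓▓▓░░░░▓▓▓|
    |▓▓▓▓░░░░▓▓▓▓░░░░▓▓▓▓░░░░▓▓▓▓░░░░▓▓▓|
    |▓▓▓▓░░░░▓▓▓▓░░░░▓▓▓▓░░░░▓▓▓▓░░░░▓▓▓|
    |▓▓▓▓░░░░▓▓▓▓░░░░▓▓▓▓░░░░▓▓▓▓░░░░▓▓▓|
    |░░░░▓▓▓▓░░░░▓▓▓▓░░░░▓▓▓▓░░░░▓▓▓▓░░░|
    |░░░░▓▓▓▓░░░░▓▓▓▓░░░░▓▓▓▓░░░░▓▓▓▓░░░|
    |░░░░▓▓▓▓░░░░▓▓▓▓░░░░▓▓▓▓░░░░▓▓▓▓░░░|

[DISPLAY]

                                                
                                                
                                                
   ┏━━━━━━━━━━━━━━━━━━━━━━━━━━━━━━━━┓           
   ┃ Terminal                       ┃           
   ┠────────────────────────────────┨           
   ┃$ git status                    ┃           
   ┃On branch main                  ┃           
   ┃Changes not staged for commit:  ┃           
   ┃                                ┃           
   ┃        modified:   utils.py    ┃           
   ┃                                ┃           
   ┗━━━━━━━━━━━━━━━━━━━━━━━━━━━━━━━━┛           
                                                
                                                
                ┏━━━━━━━━━━━━━━━━━━┓            
                ┃ ImageViewer      ┃━━━━━━━━━━━━
                ┠──────────────────┨ HexEditor  
                ┃░░░░▓▓▓▓░░░░▓▓▓▓░░┃────────────
                ┃░░░░▓▓▓▓░░░░▓▓▓▓░░┃00000000  BB
                ┃░░░░▓▓▓▓░░░░▓▓▓▓░░┃00000010  04


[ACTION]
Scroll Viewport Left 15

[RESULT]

                                                
                                                
                                                
       ┏━━━━━━━━━━━━━━━━━━━━━━━━━━━━━━━━┓       
       ┃ Terminal                       ┃       
       ┠────────────────────────────────┨       
       ┃$ git status                    ┃       
       ┃On branch main                  ┃       
       ┃Changes not staged for commit:  ┃       
       ┃                                ┃       
       ┃        modified:   utils.py    ┃       
       ┃                                ┃       
       ┗━━━━━━━━━━━━━━━━━━━━━━━━━━━━━━━━┛       
                                                
                                                
                    ┏━━━━━━━━━━━━━━━━━━┓        
                    ┃ ImageViewer      ┃━━━━━━━━
                    ┠──────────────────┨ HexEdit
                    ┃░░░░▓▓▓▓░░░░▓▓▓▓░░┃────────
                    ┃░░░░▓▓▓▓░░░░▓▓▓▓░░┃00000000
                    ┃░░░░▓▓▓▓░░░░▓▓▓▓░░┃00000010


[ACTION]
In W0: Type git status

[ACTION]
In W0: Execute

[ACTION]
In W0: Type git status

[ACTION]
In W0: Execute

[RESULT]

                                                
                                                
                                                
       ┏━━━━━━━━━━━━━━━━━━━━━━━━━━━━━━━━┓       
       ┃ Terminal                       ┃       
       ┠────────────────────────────────┨       
       ┃On branch main                  ┃       
       ┃Changes not staged for commit:  ┃       
       ┃                                ┃       
       ┃        modified:   utils.py    ┃       
       ┃        modified:   main.py     ┃       
       ┃$ █                             ┃       
       ┗━━━━━━━━━━━━━━━━━━━━━━━━━━━━━━━━┛       
                                                
                                                
                    ┏━━━━━━━━━━━━━━━━━━┓        
                    ┃ ImageViewer      ┃━━━━━━━━
                    ┠──────────────────┨ HexEdit
                    ┃░░░░▓▓▓▓░░░░▓▓▓▓░░┃────────
                    ┃░░░░▓▓▓▓░░░░▓▓▓▓░░┃00000000
                    ┃░░░░▓▓▓▓░░░░▓▓▓▓░░┃00000010


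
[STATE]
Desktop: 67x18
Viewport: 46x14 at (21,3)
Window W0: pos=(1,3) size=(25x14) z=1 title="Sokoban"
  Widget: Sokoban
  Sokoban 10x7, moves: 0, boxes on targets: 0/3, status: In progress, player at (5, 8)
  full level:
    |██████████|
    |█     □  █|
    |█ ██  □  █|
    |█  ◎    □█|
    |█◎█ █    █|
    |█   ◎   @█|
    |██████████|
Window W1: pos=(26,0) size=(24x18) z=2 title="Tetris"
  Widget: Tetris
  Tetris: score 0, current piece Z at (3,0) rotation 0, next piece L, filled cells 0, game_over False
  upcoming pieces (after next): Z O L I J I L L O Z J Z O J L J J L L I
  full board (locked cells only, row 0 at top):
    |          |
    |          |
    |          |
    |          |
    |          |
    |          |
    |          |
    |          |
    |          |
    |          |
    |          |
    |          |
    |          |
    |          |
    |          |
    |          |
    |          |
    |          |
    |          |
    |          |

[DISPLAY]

━━━━┓┃          │Next:      ┃                 
    ┃┃          │  ▒        ┃                 
────┨┃          │▒▒▒        ┃                 
    ┃┃          │           ┃                 
    ┃┃          │           ┃                 
    ┃┃          │           ┃                 
    ┃┃          │Score:     ┃                 
    ┃┃          │0          ┃                 
    ┃┃          │           ┃                 
    ┃┃          │           ┃                 
    ┃┃          │           ┃                 
    ┃┃          │           ┃                 
    ┃┃          │           ┃                 
━━━━┛┃          │           ┃                 


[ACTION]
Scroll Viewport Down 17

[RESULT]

    ┃┃          │  ▒        ┃                 
────┨┃          │▒▒▒        ┃                 
    ┃┃          │           ┃                 
    ┃┃          │           ┃                 
    ┃┃          │           ┃                 
    ┃┃          │Score:     ┃                 
    ┃┃          │0          ┃                 
    ┃┃          │           ┃                 
    ┃┃          │           ┃                 
    ┃┃          │           ┃                 
    ┃┃          │           ┃                 
    ┃┃          │           ┃                 
━━━━┛┃          │           ┃                 
     ┗━━━━━━━━━━━━━━━━━━━━━━┛                 


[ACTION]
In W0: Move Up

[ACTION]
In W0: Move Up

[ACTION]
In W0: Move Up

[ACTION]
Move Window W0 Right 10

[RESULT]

     ┃          │  ▒        ┃                 
─────┃          │▒▒▒        ┃                 
█    ┃          │           ┃                 
█    ┃          │           ┃                 
█    ┃          │           ┃                 
█    ┃          │Score:     ┃                 
█    ┃          │0          ┃                 
█    ┃          │           ┃                 
█    ┃          │           ┃                 
 0/3 ┃          │           ┃                 
     ┃          │           ┃                 
     ┃          │           ┃                 
━━━━━┃          │           ┃                 
     ┗━━━━━━━━━━━━━━━━━━━━━━┛                 
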